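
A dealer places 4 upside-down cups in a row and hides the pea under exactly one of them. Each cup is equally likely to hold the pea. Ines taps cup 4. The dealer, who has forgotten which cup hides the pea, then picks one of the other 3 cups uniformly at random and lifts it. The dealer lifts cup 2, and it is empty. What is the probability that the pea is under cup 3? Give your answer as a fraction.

Apply Bayes' rule, conditioning on where the pea actually is.
If it is under any of cups 1, 3, and 4 (prior 1/4 each): the dealer picks cup 2 with probability 1/3 regardless, and it is not the prize; weight (1/4)·(1/3) = 1/12 each.
If it is under cup 2 (prior 1/4): the dealer opened cup 2, so this case is ruled out; weight (1/4)·0 = 0.
The weights sum to 1/4.
So P(the pea under cup 3 | the dealer opened cup 2) = (1/12) / (1/4) = 1/3.

1/3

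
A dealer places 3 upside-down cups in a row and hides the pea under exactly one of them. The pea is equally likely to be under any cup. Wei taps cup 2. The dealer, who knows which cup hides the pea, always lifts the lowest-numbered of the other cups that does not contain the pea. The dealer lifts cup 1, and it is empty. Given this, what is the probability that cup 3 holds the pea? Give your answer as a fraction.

Consider each possible location of the pea in turn.
If it is under cup 1 (prior 1/3): the dealer opened cup 1, so this case is ruled out; weight (1/3)·0 = 0.
If it is under either of cups 2 and 3 (prior 1/3 each): cup 1 is the lowest-numbered option available, probability 1; weight (1/3)·1 = 1/3 each.
The weights sum to 2/3.
So P(the pea under cup 3 | the dealer opened cup 1) = (1/3) / (2/3) = 1/2.

1/2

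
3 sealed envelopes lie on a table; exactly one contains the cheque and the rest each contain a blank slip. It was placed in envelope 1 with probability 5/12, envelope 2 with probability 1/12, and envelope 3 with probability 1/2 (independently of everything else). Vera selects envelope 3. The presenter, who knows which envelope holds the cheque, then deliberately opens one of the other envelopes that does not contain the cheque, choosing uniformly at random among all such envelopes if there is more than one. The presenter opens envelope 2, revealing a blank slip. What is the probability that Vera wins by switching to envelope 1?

Apply Bayes' rule, conditioning on where the cheque actually is.
If it is in envelope 1 (prior 5/12): the presenter has no choice, probability 1; weight (5/12)·1 = 5/12.
If it is in envelope 2 (prior 1/12): the presenter opened envelope 2, so this case is ruled out; weight (1/12)·0 = 0.
If it is in envelope 3 (prior 1/2): the presenter has 2 equally likely choices, so probability 1/2; weight (1/2)·(1/2) = 1/4.
The weights sum to 2/3.
So P(the cheque in envelope 1 | the presenter opened envelope 2) = (5/12) / (2/3) = 5/8.

5/8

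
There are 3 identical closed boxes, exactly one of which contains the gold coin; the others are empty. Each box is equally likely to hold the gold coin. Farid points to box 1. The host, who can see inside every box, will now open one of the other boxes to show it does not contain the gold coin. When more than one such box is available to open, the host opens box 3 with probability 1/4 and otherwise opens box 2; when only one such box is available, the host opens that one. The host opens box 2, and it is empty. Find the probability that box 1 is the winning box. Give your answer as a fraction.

3/7

Condition on the true location of the gold coin.
If it is in box 1 (prior 1/3): box 3 is available but not opened, probability 3/4; weight (1/3)·(3/4) = 1/4.
If it is in box 2 (prior 1/3): the host opened box 2, so this case is ruled out; weight (1/3)·0 = 0.
If it is in box 3 (prior 1/3): only box 2 is available, probability 1; weight (1/3)·1 = 1/3.
The weights sum to 7/12.
So P(the gold coin in box 1 | the host opened box 2) = (1/4) / (7/12) = 3/7.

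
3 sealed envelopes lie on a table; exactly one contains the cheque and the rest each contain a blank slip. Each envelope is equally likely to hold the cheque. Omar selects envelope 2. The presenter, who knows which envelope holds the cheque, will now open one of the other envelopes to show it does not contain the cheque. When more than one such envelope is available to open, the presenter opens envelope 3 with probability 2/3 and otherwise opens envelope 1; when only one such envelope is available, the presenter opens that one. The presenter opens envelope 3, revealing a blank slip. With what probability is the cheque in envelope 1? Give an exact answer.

Consider each possible location of the cheque in turn.
If it is in envelope 1 (prior 1/3): only envelope 3 is available, probability 1; weight (1/3)·1 = 1/3.
If it is in envelope 2 (prior 1/3): envelope 3 is available, opened with probability 2/3; weight (1/3)·(2/3) = 2/9.
If it is in envelope 3 (prior 1/3): the presenter opened envelope 3, so this case is ruled out; weight (1/3)·0 = 0.
The weights sum to 5/9.
So P(the cheque in envelope 1 | the presenter opened envelope 3) = (1/3) / (5/9) = 3/5.

3/5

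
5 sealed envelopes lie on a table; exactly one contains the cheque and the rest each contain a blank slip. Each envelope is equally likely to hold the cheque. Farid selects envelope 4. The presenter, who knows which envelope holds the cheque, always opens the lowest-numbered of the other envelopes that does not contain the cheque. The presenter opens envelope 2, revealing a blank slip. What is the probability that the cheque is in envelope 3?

0

Condition on the true location of the cheque.
If it is in envelope 1 (prior 1/5): envelope 2 is the lowest-numbered option available, probability 1; weight (1/5)·1 = 1/5.
If it is in envelope 2 (prior 1/5): the presenter opened envelope 2, so this case is ruled out; weight (1/5)·0 = 0.
If it is in any of envelopes 3, 4, and 5 (prior 1/5 each): the presenter would have opened envelope 1 instead, probability 0; weight (1/5)·0 = 0 each.
The weights sum to 1/5.
So P(the cheque in envelope 3 | the presenter opened envelope 2) = 0 / (1/5) = 0.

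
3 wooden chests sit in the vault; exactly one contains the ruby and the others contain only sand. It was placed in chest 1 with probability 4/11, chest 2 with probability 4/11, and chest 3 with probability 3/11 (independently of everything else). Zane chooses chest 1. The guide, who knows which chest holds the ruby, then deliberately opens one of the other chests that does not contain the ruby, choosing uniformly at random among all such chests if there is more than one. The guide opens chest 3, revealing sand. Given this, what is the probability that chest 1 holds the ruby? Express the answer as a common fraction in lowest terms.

1/3

Apply Bayes' rule, conditioning on where the ruby actually is.
If it is in chest 1 (prior 4/11): the guide has 2 equally likely choices, so probability 1/2; weight (4/11)·(1/2) = 2/11.
If it is in chest 2 (prior 4/11): the guide has no choice, probability 1; weight (4/11)·1 = 4/11.
If it is in chest 3 (prior 3/11): the guide opened chest 3, so this case is ruled out; weight (3/11)·0 = 0.
The weights sum to 6/11.
So P(the ruby in chest 1 | the guide opened chest 3) = (2/11) / (6/11) = 1/3.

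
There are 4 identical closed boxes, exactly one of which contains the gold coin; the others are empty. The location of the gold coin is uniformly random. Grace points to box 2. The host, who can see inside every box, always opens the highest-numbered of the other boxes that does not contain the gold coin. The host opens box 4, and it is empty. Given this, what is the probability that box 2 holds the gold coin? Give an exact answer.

Consider each possible location of the gold coin in turn.
If it is in any of boxes 1, 2, and 3 (prior 1/4 each): box 4 is the highest-numbered option available, probability 1; weight (1/4)·1 = 1/4 each.
If it is in box 4 (prior 1/4): the host opened box 4, so this case is ruled out; weight (1/4)·0 = 0.
The weights sum to 3/4.
So P(the gold coin in box 2 | the host opened box 4) = (1/4) / (3/4) = 1/3.

1/3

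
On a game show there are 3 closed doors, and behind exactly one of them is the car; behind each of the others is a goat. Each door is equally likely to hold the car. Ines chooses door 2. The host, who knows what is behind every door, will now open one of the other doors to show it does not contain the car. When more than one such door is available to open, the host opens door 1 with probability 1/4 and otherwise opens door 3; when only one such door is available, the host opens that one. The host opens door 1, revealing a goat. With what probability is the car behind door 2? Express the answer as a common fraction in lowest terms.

Condition on the true location of the car.
If it is behind door 1 (prior 1/3): the host opened door 1, so this case is ruled out; weight (1/3)·0 = 0.
If it is behind door 2 (prior 1/3): door 1 is available, opened with probability 1/4; weight (1/3)·(1/4) = 1/12.
If it is behind door 3 (prior 1/3): only door 1 is available, probability 1; weight (1/3)·1 = 1/3.
The weights sum to 5/12.
So P(the car behind door 2 | the host opened door 1) = (1/12) / (5/12) = 1/5.

1/5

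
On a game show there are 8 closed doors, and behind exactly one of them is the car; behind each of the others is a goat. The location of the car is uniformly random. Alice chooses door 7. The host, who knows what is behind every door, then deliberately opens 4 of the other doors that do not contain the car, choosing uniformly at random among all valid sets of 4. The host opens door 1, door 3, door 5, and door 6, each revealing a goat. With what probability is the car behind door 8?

Consider each possible location of the car in turn.
If it is behind any of doors 1, 3, 5, and 6 (prior 1/8 each): that door was opened and seen not to hold the prize — ruled out; weight (1/8)·0 = 0 each.
If it is behind any of doors 2, 4, and 8 (prior 1/8 each): the host has 15 equally likely choices, so probability 1/15; weight (1/8)·(1/15) = 1/120 each.
If it is behind door 7 (prior 1/8): the host has 35 equally likely choices, so probability 1/35; weight (1/8)·(1/35) = 1/280.
The weights sum to 1/35.
So P(the car behind door 8 | the host opened door 1, door 3, door 5, and door 6) = (1/120) / (1/35) = 7/24.

7/24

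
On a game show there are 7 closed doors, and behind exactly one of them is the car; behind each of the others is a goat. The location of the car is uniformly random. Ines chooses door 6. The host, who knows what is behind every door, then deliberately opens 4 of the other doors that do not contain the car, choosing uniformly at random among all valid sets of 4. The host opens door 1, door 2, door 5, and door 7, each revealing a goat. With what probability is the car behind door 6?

Condition on the true location of the car.
If it is behind any of doors 1, 2, 5, and 7 (prior 1/7 each): that door was opened and seen not to hold the prize — ruled out; weight (1/7)·0 = 0 each.
If it is behind either of doors 3 and 4 (prior 1/7 each): the host has 5 equally likely choices, so probability 1/5; weight (1/7)·(1/5) = 1/35 each.
If it is behind door 6 (prior 1/7): the host has 15 equally likely choices, so probability 1/15; weight (1/7)·(1/15) = 1/105.
The weights sum to 1/15.
So P(the car behind door 6 | the host opened door 1, door 2, door 5, and door 7) = (1/105) / (1/15) = 1/7.

1/7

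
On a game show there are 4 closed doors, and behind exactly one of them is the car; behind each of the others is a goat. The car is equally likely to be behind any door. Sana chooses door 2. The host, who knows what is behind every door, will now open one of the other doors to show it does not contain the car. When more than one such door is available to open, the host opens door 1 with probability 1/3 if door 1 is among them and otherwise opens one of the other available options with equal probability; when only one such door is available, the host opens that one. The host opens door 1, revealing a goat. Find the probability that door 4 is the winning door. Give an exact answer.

Consider each possible location of the car in turn.
If it is behind door 1 (prior 1/4): the host opened door 1, so this case is ruled out; weight (1/4)·0 = 0.
If it is behind any of doors 2, 3, and 4 (prior 1/4 each): door 1 is available, opened with probability 1/3; weight (1/4)·(1/3) = 1/12 each.
The weights sum to 1/4.
So P(the car behind door 4 | the host opened door 1) = (1/12) / (1/4) = 1/3.

1/3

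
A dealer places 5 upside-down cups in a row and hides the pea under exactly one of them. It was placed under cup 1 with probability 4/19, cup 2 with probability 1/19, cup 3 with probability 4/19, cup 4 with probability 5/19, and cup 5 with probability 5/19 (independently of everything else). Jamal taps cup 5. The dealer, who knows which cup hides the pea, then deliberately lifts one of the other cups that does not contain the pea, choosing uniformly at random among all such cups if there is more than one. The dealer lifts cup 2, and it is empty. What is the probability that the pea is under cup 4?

20/67

Consider each possible location of the pea in turn.
If it is under either of cups 1 and 3 (prior 4/19 each): the dealer has 3 equally likely choices, so probability 1/3; weight (4/19)·(1/3) = 4/57 each.
If it is under cup 2 (prior 1/19): the dealer opened cup 2, so this case is ruled out; weight (1/19)·0 = 0.
If it is under cup 4 (prior 5/19): the dealer has 3 equally likely choices, so probability 1/3; weight (5/19)·(1/3) = 5/57.
If it is under cup 5 (prior 5/19): the dealer has 4 equally likely choices, so probability 1/4; weight (5/19)·(1/4) = 5/76.
The weights sum to 67/228.
So P(the pea under cup 4 | the dealer opened cup 2) = (5/57) / (67/228) = 20/67.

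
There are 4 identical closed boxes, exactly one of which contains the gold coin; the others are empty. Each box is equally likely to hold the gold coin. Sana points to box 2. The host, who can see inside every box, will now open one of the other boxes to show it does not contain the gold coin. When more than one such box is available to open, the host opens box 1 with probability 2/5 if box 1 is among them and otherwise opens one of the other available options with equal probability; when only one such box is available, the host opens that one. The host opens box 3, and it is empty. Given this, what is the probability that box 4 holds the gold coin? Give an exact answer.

3/7

Consider each possible location of the gold coin in turn.
If it is in box 1 (prior 1/4): box 1 holds the prize so is unavailable; the host chooses uniformly among the 2 others, probability 1/2; weight (1/4)·(1/2) = 1/8.
If it is in box 2 (prior 1/4): box 1 is available but not opened; box 3 gets probability (1 − 2/5)/2 = 3/10; weight (1/4)·(3/10) = 3/40.
If it is in box 3 (prior 1/4): the host opened box 3, so this case is ruled out; weight (1/4)·0 = 0.
If it is in box 4 (prior 1/4): box 1 is available but not opened, probability 3/5; weight (1/4)·(3/5) = 3/20.
The weights sum to 7/20.
So P(the gold coin in box 4 | the host opened box 3) = (3/20) / (7/20) = 3/7.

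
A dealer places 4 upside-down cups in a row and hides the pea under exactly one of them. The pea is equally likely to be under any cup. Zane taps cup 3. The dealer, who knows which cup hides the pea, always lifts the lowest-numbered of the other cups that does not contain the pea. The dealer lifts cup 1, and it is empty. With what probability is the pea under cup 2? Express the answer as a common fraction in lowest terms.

Consider each possible location of the pea in turn.
If it is under cup 1 (prior 1/4): the dealer opened cup 1, so this case is ruled out; weight (1/4)·0 = 0.
If it is under any of cups 2, 3, and 4 (prior 1/4 each): cup 1 is the lowest-numbered option available, probability 1; weight (1/4)·1 = 1/4 each.
The weights sum to 3/4.
So P(the pea under cup 2 | the dealer opened cup 1) = (1/4) / (3/4) = 1/3.

1/3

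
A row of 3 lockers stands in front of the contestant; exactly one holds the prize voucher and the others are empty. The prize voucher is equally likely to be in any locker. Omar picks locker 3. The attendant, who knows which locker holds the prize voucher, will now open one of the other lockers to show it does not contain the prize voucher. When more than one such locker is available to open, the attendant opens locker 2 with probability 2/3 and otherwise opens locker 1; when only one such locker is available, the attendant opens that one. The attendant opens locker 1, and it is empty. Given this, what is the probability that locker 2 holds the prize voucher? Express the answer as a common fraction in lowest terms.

Consider each possible location of the prize voucher in turn.
If it is in locker 1 (prior 1/3): the attendant opened locker 1, so this case is ruled out; weight (1/3)·0 = 0.
If it is in locker 2 (prior 1/3): only locker 1 is available, probability 1; weight (1/3)·1 = 1/3.
If it is in locker 3 (prior 1/3): locker 2 is available but not opened, probability 1/3; weight (1/3)·(1/3) = 1/9.
The weights sum to 4/9.
So P(the prize voucher in locker 2 | the attendant opened locker 1) = (1/3) / (4/9) = 3/4.

3/4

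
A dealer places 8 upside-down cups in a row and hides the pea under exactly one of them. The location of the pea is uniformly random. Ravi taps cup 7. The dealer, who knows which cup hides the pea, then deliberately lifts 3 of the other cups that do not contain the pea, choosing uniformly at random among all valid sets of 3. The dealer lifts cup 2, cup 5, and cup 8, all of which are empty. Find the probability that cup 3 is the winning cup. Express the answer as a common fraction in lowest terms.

7/32

Condition on the true location of the pea.
If it is under any of cups 1, 3, 4, and 6 (prior 1/8 each): the dealer has 20 equally likely choices, so probability 1/20; weight (1/8)·(1/20) = 1/160 each.
If it is under any of cups 2, 5, and 8 (prior 1/8 each): that cup was opened and seen not to hold the prize — ruled out; weight (1/8)·0 = 0 each.
If it is under cup 7 (prior 1/8): the dealer has 35 equally likely choices, so probability 1/35; weight (1/8)·(1/35) = 1/280.
The weights sum to 1/35.
So P(the pea under cup 3 | the dealer opened cup 2, cup 5, and cup 8) = (1/160) / (1/35) = 7/32.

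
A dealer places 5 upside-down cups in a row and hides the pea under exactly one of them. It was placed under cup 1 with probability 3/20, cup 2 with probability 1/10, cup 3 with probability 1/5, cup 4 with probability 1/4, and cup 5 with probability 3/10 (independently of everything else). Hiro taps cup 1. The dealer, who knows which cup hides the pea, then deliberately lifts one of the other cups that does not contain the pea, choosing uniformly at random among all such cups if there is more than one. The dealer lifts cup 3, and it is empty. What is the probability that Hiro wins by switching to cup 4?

20/61

Consider each possible location of the pea in turn.
If it is under cup 1 (prior 3/20): the dealer has 4 equally likely choices, so probability 1/4; weight (3/20)·(1/4) = 3/80.
If it is under cup 2 (prior 1/10): the dealer has 3 equally likely choices, so probability 1/3; weight (1/10)·(1/3) = 1/30.
If it is under cup 3 (prior 1/5): the dealer opened cup 3, so this case is ruled out; weight (1/5)·0 = 0.
If it is under cup 4 (prior 1/4): the dealer has 3 equally likely choices, so probability 1/3; weight (1/4)·(1/3) = 1/12.
If it is under cup 5 (prior 3/10): the dealer has 3 equally likely choices, so probability 1/3; weight (3/10)·(1/3) = 1/10.
The weights sum to 61/240.
So P(the pea under cup 4 | the dealer opened cup 3) = (1/12) / (61/240) = 20/61.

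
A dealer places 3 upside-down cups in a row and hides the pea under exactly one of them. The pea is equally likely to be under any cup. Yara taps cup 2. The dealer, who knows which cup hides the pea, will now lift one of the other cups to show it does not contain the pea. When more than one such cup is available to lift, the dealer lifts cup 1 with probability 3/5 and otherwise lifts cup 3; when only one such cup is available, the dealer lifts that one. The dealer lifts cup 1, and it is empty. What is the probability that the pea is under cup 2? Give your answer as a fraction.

3/8

Apply Bayes' rule, conditioning on where the pea actually is.
If it is under cup 1 (prior 1/3): the dealer opened cup 1, so this case is ruled out; weight (1/3)·0 = 0.
If it is under cup 2 (prior 1/3): cup 1 is available, opened with probability 3/5; weight (1/3)·(3/5) = 1/5.
If it is under cup 3 (prior 1/3): only cup 1 is available, probability 1; weight (1/3)·1 = 1/3.
The weights sum to 8/15.
So P(the pea under cup 2 | the dealer opened cup 1) = (1/5) / (8/15) = 3/8.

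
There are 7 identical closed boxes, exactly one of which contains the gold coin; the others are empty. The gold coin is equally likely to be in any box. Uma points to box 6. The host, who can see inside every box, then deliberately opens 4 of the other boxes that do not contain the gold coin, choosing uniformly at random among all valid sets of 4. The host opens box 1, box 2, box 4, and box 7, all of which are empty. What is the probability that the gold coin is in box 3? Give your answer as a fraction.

3/7

Condition on the true location of the gold coin.
If it is in any of boxes 1, 2, 4, and 7 (prior 1/7 each): that box was opened and seen not to hold the prize — ruled out; weight (1/7)·0 = 0 each.
If it is in either of boxes 3 and 5 (prior 1/7 each): the host has 5 equally likely choices, so probability 1/5; weight (1/7)·(1/5) = 1/35 each.
If it is in box 6 (prior 1/7): the host has 15 equally likely choices, so probability 1/15; weight (1/7)·(1/15) = 1/105.
The weights sum to 1/15.
So P(the gold coin in box 3 | the host opened box 1, box 2, box 4, and box 7) = (1/35) / (1/15) = 3/7.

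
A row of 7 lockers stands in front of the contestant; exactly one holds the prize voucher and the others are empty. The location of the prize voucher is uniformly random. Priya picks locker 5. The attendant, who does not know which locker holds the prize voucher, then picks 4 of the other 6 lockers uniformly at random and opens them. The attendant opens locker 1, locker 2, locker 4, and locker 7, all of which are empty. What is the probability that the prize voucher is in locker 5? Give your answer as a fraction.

1/3

Consider each possible location of the prize voucher in turn.
If it is in any of lockers 1, 2, 4, and 7 (prior 1/7 each): that locker was opened and seen not to hold the prize — ruled out; weight (1/7)·0 = 0 each.
If it is in any of lockers 3, 5, and 6 (prior 1/7 each): the attendant picks exactly this set with probability 1/15 regardless, and none is the prize; weight (1/7)·(1/15) = 1/105 each.
The weights sum to 1/35.
So P(the prize voucher in locker 5 | the attendant opened locker 1, locker 2, locker 4, and locker 7) = (1/105) / (1/35) = 1/3.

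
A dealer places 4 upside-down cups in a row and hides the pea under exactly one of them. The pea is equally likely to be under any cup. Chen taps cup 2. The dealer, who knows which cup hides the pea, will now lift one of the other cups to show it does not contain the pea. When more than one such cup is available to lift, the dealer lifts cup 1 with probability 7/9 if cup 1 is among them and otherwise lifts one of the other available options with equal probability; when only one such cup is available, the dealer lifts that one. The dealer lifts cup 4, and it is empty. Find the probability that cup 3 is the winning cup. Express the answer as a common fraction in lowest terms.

4/15

Condition on the true location of the pea.
If it is under cup 1 (prior 1/4): cup 1 holds the prize so is unavailable; the dealer chooses uniformly among the 2 others, probability 1/2; weight (1/4)·(1/2) = 1/8.
If it is under cup 2 (prior 1/4): cup 1 is available but not opened; cup 4 gets probability (1 − 7/9)/2 = 1/9; weight (1/4)·(1/9) = 1/36.
If it is under cup 3 (prior 1/4): cup 1 is available but not opened, probability 2/9; weight (1/4)·(2/9) = 1/18.
If it is under cup 4 (prior 1/4): the dealer opened cup 4, so this case is ruled out; weight (1/4)·0 = 0.
The weights sum to 5/24.
So P(the pea under cup 3 | the dealer opened cup 4) = (1/18) / (5/24) = 4/15.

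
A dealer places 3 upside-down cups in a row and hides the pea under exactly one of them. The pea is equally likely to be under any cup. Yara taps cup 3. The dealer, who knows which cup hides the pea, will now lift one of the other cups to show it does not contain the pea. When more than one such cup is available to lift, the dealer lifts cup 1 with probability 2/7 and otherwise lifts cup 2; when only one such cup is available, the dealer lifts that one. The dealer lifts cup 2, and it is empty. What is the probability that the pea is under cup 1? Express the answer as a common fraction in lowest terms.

7/12

Apply Bayes' rule, conditioning on where the pea actually is.
If it is under cup 1 (prior 1/3): only cup 2 is available, probability 1; weight (1/3)·1 = 1/3.
If it is under cup 2 (prior 1/3): the dealer opened cup 2, so this case is ruled out; weight (1/3)·0 = 0.
If it is under cup 3 (prior 1/3): cup 1 is available but not opened, probability 5/7; weight (1/3)·(5/7) = 5/21.
The weights sum to 4/7.
So P(the pea under cup 1 | the dealer opened cup 2) = (1/3) / (4/7) = 7/12.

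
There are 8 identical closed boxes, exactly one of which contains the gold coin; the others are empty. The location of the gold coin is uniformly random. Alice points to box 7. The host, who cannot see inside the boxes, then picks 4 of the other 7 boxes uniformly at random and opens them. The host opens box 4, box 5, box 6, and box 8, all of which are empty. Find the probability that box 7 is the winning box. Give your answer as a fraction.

1/4

Consider each possible location of the gold coin in turn.
If it is in any of boxes 1, 2, 3, and 7 (prior 1/8 each): the host picks exactly this set with probability 1/35 regardless, and none is the prize; weight (1/8)·(1/35) = 1/280 each.
If it is in any of boxes 4, 5, 6, and 8 (prior 1/8 each): that box was opened and seen not to hold the prize — ruled out; weight (1/8)·0 = 0 each.
The weights sum to 1/70.
So P(the gold coin in box 7 | the host opened box 4, box 5, box 6, and box 8) = (1/280) / (1/70) = 1/4.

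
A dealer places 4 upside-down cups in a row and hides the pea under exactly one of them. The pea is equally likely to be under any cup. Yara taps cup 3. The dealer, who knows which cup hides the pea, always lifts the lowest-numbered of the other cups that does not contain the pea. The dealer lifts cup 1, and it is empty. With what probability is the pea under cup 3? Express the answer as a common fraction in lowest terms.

Consider each possible location of the pea in turn.
If it is under cup 1 (prior 1/4): the dealer opened cup 1, so this case is ruled out; weight (1/4)·0 = 0.
If it is under any of cups 2, 3, and 4 (prior 1/4 each): cup 1 is the lowest-numbered option available, probability 1; weight (1/4)·1 = 1/4 each.
The weights sum to 3/4.
So P(the pea under cup 3 | the dealer opened cup 1) = (1/4) / (3/4) = 1/3.

1/3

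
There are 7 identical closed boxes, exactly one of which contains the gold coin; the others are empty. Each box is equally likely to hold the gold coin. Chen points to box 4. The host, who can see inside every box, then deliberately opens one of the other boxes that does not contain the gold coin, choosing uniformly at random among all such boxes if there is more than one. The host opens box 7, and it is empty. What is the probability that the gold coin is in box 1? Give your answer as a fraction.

Consider each possible location of the gold coin in turn.
If it is in any of boxes 1, 2, 3, 5, and 6 (prior 1/7 each): the host has 5 equally likely choices, so probability 1/5; weight (1/7)·(1/5) = 1/35 each.
If it is in box 4 (prior 1/7): the host has 6 equally likely choices, so probability 1/6; weight (1/7)·(1/6) = 1/42.
If it is in box 7 (prior 1/7): the host opened box 7, so this case is ruled out; weight (1/7)·0 = 0.
The weights sum to 1/6.
So P(the gold coin in box 1 | the host opened box 7) = (1/35) / (1/6) = 6/35.

6/35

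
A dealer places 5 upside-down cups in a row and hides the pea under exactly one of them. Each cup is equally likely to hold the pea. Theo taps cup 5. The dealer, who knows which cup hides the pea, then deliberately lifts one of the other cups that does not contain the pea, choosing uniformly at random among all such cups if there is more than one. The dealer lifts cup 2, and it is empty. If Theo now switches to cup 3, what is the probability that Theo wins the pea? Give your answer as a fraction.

Consider each possible location of the pea in turn.
If it is under any of cups 1, 3, and 4 (prior 1/5 each): the dealer has 3 equally likely choices, so probability 1/3; weight (1/5)·(1/3) = 1/15 each.
If it is under cup 2 (prior 1/5): the dealer opened cup 2, so this case is ruled out; weight (1/5)·0 = 0.
If it is under cup 5 (prior 1/5): the dealer has 4 equally likely choices, so probability 1/4; weight (1/5)·(1/4) = 1/20.
The weights sum to 1/4.
So P(the pea under cup 3 | the dealer opened cup 2) = (1/15) / (1/4) = 4/15.

4/15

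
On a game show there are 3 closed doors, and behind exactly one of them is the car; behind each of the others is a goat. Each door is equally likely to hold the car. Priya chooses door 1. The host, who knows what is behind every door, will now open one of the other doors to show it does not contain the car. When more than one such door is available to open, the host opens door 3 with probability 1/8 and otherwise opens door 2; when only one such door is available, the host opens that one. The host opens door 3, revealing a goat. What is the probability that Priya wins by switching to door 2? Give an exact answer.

8/9

Apply Bayes' rule, conditioning on where the car actually is.
If it is behind door 1 (prior 1/3): door 3 is available, opened with probability 1/8; weight (1/3)·(1/8) = 1/24.
If it is behind door 2 (prior 1/3): only door 3 is available, probability 1; weight (1/3)·1 = 1/3.
If it is behind door 3 (prior 1/3): the host opened door 3, so this case is ruled out; weight (1/3)·0 = 0.
The weights sum to 3/8.
So P(the car behind door 2 | the host opened door 3) = (1/3) / (3/8) = 8/9.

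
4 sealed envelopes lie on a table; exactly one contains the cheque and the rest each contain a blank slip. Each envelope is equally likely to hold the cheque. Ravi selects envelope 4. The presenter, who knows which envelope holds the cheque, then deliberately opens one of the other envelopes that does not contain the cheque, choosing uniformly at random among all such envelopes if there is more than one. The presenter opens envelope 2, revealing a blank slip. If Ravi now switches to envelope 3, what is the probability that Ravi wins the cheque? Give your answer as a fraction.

3/8

Condition on the true location of the cheque.
If it is in either of envelopes 1 and 3 (prior 1/4 each): the presenter has 2 equally likely choices, so probability 1/2; weight (1/4)·(1/2) = 1/8 each.
If it is in envelope 2 (prior 1/4): the presenter opened envelope 2, so this case is ruled out; weight (1/4)·0 = 0.
If it is in envelope 4 (prior 1/4): the presenter has 3 equally likely choices, so probability 1/3; weight (1/4)·(1/3) = 1/12.
The weights sum to 1/3.
So P(the cheque in envelope 3 | the presenter opened envelope 2) = (1/8) / (1/3) = 3/8.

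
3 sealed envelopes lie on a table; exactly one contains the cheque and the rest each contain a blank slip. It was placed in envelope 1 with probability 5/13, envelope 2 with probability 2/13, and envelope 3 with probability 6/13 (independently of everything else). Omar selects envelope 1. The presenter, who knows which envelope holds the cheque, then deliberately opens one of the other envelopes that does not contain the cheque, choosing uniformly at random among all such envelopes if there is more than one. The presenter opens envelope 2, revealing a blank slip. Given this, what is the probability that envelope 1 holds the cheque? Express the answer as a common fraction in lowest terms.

5/17

Condition on the true location of the cheque.
If it is in envelope 1 (prior 5/13): the presenter has 2 equally likely choices, so probability 1/2; weight (5/13)·(1/2) = 5/26.
If it is in envelope 2 (prior 2/13): the presenter opened envelope 2, so this case is ruled out; weight (2/13)·0 = 0.
If it is in envelope 3 (prior 6/13): the presenter has no choice, probability 1; weight (6/13)·1 = 6/13.
The weights sum to 17/26.
So P(the cheque in envelope 1 | the presenter opened envelope 2) = (5/26) / (17/26) = 5/17.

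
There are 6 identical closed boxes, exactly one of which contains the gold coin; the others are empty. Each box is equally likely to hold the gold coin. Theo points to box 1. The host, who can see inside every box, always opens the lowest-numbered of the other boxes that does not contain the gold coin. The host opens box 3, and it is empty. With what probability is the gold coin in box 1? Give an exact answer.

0

Condition on the true location of the gold coin.
If it is in any of boxes 1, 4, 5, and 6 (prior 1/6 each): the host would have opened box 2 instead, probability 0; weight (1/6)·0 = 0 each.
If it is in box 2 (prior 1/6): box 3 is the lowest-numbered option available, probability 1; weight (1/6)·1 = 1/6.
If it is in box 3 (prior 1/6): the host opened box 3, so this case is ruled out; weight (1/6)·0 = 0.
The weights sum to 1/6.
So P(the gold coin in box 1 | the host opened box 3) = 0 / (1/6) = 0.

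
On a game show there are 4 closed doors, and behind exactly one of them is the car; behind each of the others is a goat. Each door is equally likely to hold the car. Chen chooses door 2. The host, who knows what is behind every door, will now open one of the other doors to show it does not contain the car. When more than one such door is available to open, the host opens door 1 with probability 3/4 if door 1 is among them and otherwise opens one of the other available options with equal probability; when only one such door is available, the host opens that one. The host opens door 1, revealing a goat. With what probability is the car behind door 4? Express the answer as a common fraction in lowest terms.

1/3

Consider each possible location of the car in turn.
If it is behind door 1 (prior 1/4): the host opened door 1, so this case is ruled out; weight (1/4)·0 = 0.
If it is behind any of doors 2, 3, and 4 (prior 1/4 each): door 1 is available, opened with probability 3/4; weight (1/4)·(3/4) = 3/16 each.
The weights sum to 9/16.
So P(the car behind door 4 | the host opened door 1) = (3/16) / (9/16) = 1/3.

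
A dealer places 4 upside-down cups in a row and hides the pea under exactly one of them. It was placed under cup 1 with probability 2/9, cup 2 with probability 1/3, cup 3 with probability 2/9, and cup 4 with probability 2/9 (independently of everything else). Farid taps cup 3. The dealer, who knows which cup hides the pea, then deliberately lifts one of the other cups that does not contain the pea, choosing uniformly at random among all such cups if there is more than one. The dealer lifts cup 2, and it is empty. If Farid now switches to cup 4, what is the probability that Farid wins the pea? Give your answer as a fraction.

Consider each possible location of the pea in turn.
If it is under either of cups 1 and 4 (prior 2/9 each): the dealer has 2 equally likely choices, so probability 1/2; weight (2/9)·(1/2) = 1/9 each.
If it is under cup 2 (prior 1/3): the dealer opened cup 2, so this case is ruled out; weight (1/3)·0 = 0.
If it is under cup 3 (prior 2/9): the dealer has 3 equally likely choices, so probability 1/3; weight (2/9)·(1/3) = 2/27.
The weights sum to 8/27.
So P(the pea under cup 4 | the dealer opened cup 2) = (1/9) / (8/27) = 3/8.

3/8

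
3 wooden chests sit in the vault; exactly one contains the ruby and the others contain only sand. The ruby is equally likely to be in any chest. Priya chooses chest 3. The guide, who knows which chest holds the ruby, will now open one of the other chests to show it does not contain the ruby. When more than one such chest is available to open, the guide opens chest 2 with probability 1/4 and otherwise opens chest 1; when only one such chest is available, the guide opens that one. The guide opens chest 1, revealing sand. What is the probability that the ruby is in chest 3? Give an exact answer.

3/7

Apply Bayes' rule, conditioning on where the ruby actually is.
If it is in chest 1 (prior 1/3): the guide opened chest 1, so this case is ruled out; weight (1/3)·0 = 0.
If it is in chest 2 (prior 1/3): only chest 1 is available, probability 1; weight (1/3)·1 = 1/3.
If it is in chest 3 (prior 1/3): chest 2 is available but not opened, probability 3/4; weight (1/3)·(3/4) = 1/4.
The weights sum to 7/12.
So P(the ruby in chest 3 | the guide opened chest 1) = (1/4) / (7/12) = 3/7.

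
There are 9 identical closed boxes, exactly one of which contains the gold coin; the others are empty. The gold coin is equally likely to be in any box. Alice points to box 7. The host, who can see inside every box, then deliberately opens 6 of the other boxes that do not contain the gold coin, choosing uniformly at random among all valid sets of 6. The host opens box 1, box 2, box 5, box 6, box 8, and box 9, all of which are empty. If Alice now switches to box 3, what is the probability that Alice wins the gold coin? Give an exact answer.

Condition on the true location of the gold coin.
If it is in any of boxes 1, 2, 5, 6, 8, and 9 (prior 1/9 each): that box was opened and seen not to hold the prize — ruled out; weight (1/9)·0 = 0 each.
If it is in either of boxes 3 and 4 (prior 1/9 each): the host has 7 equally likely choices, so probability 1/7; weight (1/9)·(1/7) = 1/63 each.
If it is in box 7 (prior 1/9): the host has 28 equally likely choices, so probability 1/28; weight (1/9)·(1/28) = 1/252.
The weights sum to 1/28.
So P(the gold coin in box 3 | the host opened box 1, box 2, box 5, box 6, box 8, and box 9) = (1/63) / (1/28) = 4/9.

4/9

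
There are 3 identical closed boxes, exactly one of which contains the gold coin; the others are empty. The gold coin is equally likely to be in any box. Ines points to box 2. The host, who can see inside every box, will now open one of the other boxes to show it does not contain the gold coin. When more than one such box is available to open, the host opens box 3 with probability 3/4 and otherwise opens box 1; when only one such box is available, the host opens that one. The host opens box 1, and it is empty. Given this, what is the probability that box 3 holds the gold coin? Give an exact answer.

Consider each possible location of the gold coin in turn.
If it is in box 1 (prior 1/3): the host opened box 1, so this case is ruled out; weight (1/3)·0 = 0.
If it is in box 2 (prior 1/3): box 3 is available but not opened, probability 1/4; weight (1/3)·(1/4) = 1/12.
If it is in box 3 (prior 1/3): only box 1 is available, probability 1; weight (1/3)·1 = 1/3.
The weights sum to 5/12.
So P(the gold coin in box 3 | the host opened box 1) = (1/3) / (5/12) = 4/5.

4/5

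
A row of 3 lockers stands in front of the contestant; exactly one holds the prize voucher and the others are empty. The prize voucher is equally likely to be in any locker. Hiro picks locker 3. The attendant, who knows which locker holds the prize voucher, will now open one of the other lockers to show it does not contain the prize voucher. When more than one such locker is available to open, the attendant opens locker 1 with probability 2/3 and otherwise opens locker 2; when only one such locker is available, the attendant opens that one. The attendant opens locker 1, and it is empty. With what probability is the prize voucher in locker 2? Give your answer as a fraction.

3/5

Consider each possible location of the prize voucher in turn.
If it is in locker 1 (prior 1/3): the attendant opened locker 1, so this case is ruled out; weight (1/3)·0 = 0.
If it is in locker 2 (prior 1/3): only locker 1 is available, probability 1; weight (1/3)·1 = 1/3.
If it is in locker 3 (prior 1/3): locker 1 is available, opened with probability 2/3; weight (1/3)·(2/3) = 2/9.
The weights sum to 5/9.
So P(the prize voucher in locker 2 | the attendant opened locker 1) = (1/3) / (5/9) = 3/5.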